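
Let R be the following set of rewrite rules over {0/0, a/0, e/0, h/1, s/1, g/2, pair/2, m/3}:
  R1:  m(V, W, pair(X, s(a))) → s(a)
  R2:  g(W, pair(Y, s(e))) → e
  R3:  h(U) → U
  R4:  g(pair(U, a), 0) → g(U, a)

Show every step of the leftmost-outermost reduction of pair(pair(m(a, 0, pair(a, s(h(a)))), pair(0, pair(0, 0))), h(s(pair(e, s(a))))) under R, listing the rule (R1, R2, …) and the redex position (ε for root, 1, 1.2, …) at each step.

1. pair(pair(m(a, 0, pair(a, s(h(a)))), pair(0, pair(0, 0))), h(s(pair(e, s(a)))))  →  pair(pair(m(a, 0, pair(a, s(a))), pair(0, pair(0, 0))), h(s(pair(e, s(a)))))   [R3 at 1.1.3.2.1]
2. pair(pair(m(a, 0, pair(a, s(a))), pair(0, pair(0, 0))), h(s(pair(e, s(a)))))  →  pair(pair(s(a), pair(0, pair(0, 0))), h(s(pair(e, s(a)))))   [R1 at 1.1]
3. pair(pair(s(a), pair(0, pair(0, 0))), h(s(pair(e, s(a)))))  →  pair(pair(s(a), pair(0, pair(0, 0))), s(pair(e, s(a))))   [R3 at 2]

pair(pair(s(a), pair(0, pair(0, 0))), s(pair(e, s(a))))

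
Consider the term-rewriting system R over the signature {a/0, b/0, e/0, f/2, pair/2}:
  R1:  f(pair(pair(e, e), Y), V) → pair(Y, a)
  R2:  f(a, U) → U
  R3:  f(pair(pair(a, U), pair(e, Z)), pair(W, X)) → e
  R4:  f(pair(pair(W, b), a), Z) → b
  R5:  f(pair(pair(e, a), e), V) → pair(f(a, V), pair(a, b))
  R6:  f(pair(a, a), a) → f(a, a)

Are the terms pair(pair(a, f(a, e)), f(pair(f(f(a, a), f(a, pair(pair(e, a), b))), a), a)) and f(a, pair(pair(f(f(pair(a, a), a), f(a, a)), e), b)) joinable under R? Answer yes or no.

Reduce t₁ = pair(pair(a, f(a, e)), f(pair(f(f(a, a), f(a, pair(pair(e, a), b))), a), a)):
1. pair(pair(a, f(a, e)), f(pair(f(f(a, a), f(a, pair(pair(e, a), b))), a), a))  →  pair(pair(a, e), f(pair(f(f(a, a), f(a, pair(pair(e, a), b))), a), a))   [R2 at 1.2]
2. pair(pair(a, e), f(pair(f(f(a, a), f(a, pair(pair(e, a), b))), a), a))  →  pair(pair(a, e), f(pair(f(a, f(a, pair(pair(e, a), b))), a), a))   [R2 at 2.1.1.1]
3. pair(pair(a, e), f(pair(f(a, f(a, pair(pair(e, a), b))), a), a))  →  pair(pair(a, e), f(pair(f(a, pair(pair(e, a), b)), a), a))   [R2 at 2.1.1]
4. pair(pair(a, e), f(pair(f(a, pair(pair(e, a), b)), a), a))  →  pair(pair(a, e), f(pair(pair(pair(e, a), b), a), a))   [R2 at 2.1.1]
5. pair(pair(a, e), f(pair(pair(pair(e, a), b), a), a))  →  pair(pair(a, e), b)   [R4 at 2]

Reduce t₂ = f(a, pair(pair(f(f(pair(a, a), a), f(a, a)), e), b)):
1. f(a, pair(pair(f(f(pair(a, a), a), f(a, a)), e), b))  →  pair(pair(f(f(pair(a, a), a), f(a, a)), e), b)   [R2 at ε]
2. pair(pair(f(f(pair(a, a), a), f(a, a)), e), b)  →  pair(pair(f(f(a, a), f(a, a)), e), b)   [R6 at 1.1.1]
3. pair(pair(f(f(a, a), f(a, a)), e), b)  →  pair(pair(f(a, f(a, a)), e), b)   [R2 at 1.1.1]
4. pair(pair(f(a, f(a, a)), e), b)  →  pair(pair(f(a, a), e), b)   [R2 at 1.1]
5. pair(pair(f(a, a), e), b)  →  pair(pair(a, e), b)   [R2 at 1.1]

yes — NF(t₁) = pair(pair(a, e), b), NF(t₂) = pair(pair(a, e), b)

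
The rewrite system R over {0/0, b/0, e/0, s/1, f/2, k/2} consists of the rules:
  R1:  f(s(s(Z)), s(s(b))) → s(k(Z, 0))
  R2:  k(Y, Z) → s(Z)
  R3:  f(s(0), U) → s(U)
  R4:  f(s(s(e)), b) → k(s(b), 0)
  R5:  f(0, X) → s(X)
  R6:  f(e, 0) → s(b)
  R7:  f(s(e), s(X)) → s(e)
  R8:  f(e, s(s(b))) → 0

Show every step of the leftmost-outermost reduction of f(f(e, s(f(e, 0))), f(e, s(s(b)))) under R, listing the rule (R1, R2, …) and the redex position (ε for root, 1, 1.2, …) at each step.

1. f(f(e, s(f(e, 0))), f(e, s(s(b))))  →  f(f(e, s(s(b))), f(e, s(s(b))))   [R6 at 1.2.1]
2. f(f(e, s(s(b))), f(e, s(s(b))))  →  f(0, f(e, s(s(b))))   [R8 at 1]
3. f(0, f(e, s(s(b))))  →  s(f(e, s(s(b))))   [R5 at ε]
4. s(f(e, s(s(b))))  →  s(0)   [R8 at 1]

s(0)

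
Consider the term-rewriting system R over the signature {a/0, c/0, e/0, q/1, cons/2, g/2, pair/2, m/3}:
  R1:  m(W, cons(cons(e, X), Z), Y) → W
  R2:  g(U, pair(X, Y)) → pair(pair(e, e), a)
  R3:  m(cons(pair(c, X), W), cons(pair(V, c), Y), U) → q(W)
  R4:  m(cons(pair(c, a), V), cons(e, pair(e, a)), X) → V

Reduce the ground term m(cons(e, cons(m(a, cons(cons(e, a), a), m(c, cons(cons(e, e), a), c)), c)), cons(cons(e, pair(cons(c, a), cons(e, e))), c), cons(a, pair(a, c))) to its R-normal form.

cons(e, cons(a, c))

1. m(cons(e, cons(m(a, cons(cons(e, a), a), m(c, cons(cons(e, e), a), c)), c)), cons(cons(e, pair(cons(c, a), cons(e, e))), c), cons(a, pair(a, c)))  →  cons(e, cons(m(a, cons(cons(e, a), a), m(c, cons(cons(e, e), a), c)), c))   [R1 at ε]
2. cons(e, cons(m(a, cons(cons(e, a), a), m(c, cons(cons(e, e), a), c)), c))  →  cons(e, cons(a, c))   [R1 at 2.1]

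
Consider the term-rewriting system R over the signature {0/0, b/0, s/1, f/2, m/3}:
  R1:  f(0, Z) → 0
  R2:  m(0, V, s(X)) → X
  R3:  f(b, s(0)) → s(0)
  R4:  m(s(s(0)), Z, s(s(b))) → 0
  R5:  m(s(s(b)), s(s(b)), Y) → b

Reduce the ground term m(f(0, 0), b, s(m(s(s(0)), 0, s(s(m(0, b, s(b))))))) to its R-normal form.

1. m(f(0, 0), b, s(m(s(s(0)), 0, s(s(m(0, b, s(b)))))))  →  m(0, b, s(m(s(s(0)), 0, s(s(m(0, b, s(b)))))))   [R1 at 1]
2. m(0, b, s(m(s(s(0)), 0, s(s(m(0, b, s(b)))))))  →  m(s(s(0)), 0, s(s(m(0, b, s(b)))))   [R2 at ε]
3. m(s(s(0)), 0, s(s(m(0, b, s(b)))))  →  m(s(s(0)), 0, s(s(b)))   [R2 at 3.1.1]
4. m(s(s(0)), 0, s(s(b)))  →  0   [R4 at ε]

0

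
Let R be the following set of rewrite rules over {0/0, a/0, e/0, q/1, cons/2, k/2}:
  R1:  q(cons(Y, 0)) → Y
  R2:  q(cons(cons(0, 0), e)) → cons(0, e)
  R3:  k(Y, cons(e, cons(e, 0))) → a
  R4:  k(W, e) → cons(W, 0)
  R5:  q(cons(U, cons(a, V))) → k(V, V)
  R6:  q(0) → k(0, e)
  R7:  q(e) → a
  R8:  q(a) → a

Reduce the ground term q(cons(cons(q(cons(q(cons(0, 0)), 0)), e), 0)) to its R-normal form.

1. q(cons(cons(q(cons(q(cons(0, 0)), 0)), e), 0))  →  cons(q(cons(q(cons(0, 0)), 0)), e)   [R1 at ε]
2. cons(q(cons(q(cons(0, 0)), 0)), e)  →  cons(q(cons(0, 0)), e)   [R1 at 1]
3. cons(q(cons(0, 0)), e)  →  cons(0, e)   [R1 at 1]

cons(0, e)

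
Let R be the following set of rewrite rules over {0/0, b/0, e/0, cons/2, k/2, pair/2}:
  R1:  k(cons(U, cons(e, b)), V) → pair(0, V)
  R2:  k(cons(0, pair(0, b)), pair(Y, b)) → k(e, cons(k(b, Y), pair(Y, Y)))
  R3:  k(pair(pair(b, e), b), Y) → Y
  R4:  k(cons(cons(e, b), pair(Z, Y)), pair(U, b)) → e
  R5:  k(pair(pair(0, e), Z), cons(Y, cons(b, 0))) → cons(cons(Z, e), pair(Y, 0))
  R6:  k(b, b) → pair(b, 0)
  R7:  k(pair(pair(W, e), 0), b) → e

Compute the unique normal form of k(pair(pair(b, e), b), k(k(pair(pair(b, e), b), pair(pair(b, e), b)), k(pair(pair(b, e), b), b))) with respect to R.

1. k(pair(pair(b, e), b), k(k(pair(pair(b, e), b), pair(pair(b, e), b)), k(pair(pair(b, e), b), b)))  →  k(k(pair(pair(b, e), b), pair(pair(b, e), b)), k(pair(pair(b, e), b), b))   [R3 at ε]
2. k(k(pair(pair(b, e), b), pair(pair(b, e), b)), k(pair(pair(b, e), b), b))  →  k(pair(pair(b, e), b), k(pair(pair(b, e), b), b))   [R3 at 1]
3. k(pair(pair(b, e), b), k(pair(pair(b, e), b), b))  →  k(pair(pair(b, e), b), b)   [R3 at ε]
4. k(pair(pair(b, e), b), b)  →  b   [R3 at ε]

b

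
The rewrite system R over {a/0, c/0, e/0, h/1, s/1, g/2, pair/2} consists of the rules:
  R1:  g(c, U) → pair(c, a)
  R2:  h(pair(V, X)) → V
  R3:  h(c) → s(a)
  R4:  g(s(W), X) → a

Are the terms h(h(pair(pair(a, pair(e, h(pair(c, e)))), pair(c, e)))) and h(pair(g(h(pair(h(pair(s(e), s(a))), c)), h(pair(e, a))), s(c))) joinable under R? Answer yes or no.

yes — NF(t₁) = a, NF(t₂) = a

Reduce t₁ = h(h(pair(pair(a, pair(e, h(pair(c, e)))), pair(c, e)))):
1. h(h(pair(pair(a, pair(e, h(pair(c, e)))), pair(c, e))))  →  h(pair(a, pair(e, h(pair(c, e)))))   [R2 at 1]
2. h(pair(a, pair(e, h(pair(c, e)))))  →  a   [R2 at ε]

Reduce t₂ = h(pair(g(h(pair(h(pair(s(e), s(a))), c)), h(pair(e, a))), s(c))):
1. h(pair(g(h(pair(h(pair(s(e), s(a))), c)), h(pair(e, a))), s(c)))  →  g(h(pair(h(pair(s(e), s(a))), c)), h(pair(e, a)))   [R2 at ε]
2. g(h(pair(h(pair(s(e), s(a))), c)), h(pair(e, a)))  →  g(h(pair(s(e), s(a))), h(pair(e, a)))   [R2 at 1]
3. g(h(pair(s(e), s(a))), h(pair(e, a)))  →  g(s(e), h(pair(e, a)))   [R2 at 1]
4. g(s(e), h(pair(e, a)))  →  a   [R4 at ε]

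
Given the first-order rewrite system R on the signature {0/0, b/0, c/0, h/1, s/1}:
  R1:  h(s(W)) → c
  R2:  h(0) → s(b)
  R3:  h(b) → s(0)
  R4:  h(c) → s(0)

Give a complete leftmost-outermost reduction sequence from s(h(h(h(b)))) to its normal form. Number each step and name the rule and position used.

1. s(h(h(h(b))))  →  s(h(h(s(0))))   [R3 at 1.1.1]
2. s(h(h(s(0))))  →  s(h(c))   [R1 at 1.1]
3. s(h(c))  →  s(s(0))   [R4 at 1]

s(s(0))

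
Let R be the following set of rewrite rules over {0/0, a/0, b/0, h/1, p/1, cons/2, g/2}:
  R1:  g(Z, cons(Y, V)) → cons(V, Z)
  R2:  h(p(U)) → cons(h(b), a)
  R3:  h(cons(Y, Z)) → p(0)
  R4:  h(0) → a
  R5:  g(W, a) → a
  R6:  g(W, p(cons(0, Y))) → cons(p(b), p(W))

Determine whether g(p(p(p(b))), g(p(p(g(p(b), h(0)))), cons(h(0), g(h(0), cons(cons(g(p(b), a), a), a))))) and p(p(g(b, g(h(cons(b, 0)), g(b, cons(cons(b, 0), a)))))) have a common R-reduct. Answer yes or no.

Reduce t₁ = g(p(p(p(b))), g(p(p(g(p(b), h(0)))), cons(h(0), g(h(0), cons(cons(g(p(b), a), a), a))))):
1. g(p(p(p(b))), g(p(p(g(p(b), h(0)))), cons(h(0), g(h(0), cons(cons(g(p(b), a), a), a)))))  →  g(p(p(p(b))), cons(g(h(0), cons(cons(g(p(b), a), a), a)), p(p(g(p(b), h(0))))))   [R1 at 2]
2. g(p(p(p(b))), cons(g(h(0), cons(cons(g(p(b), a), a), a)), p(p(g(p(b), h(0))))))  →  cons(p(p(g(p(b), h(0)))), p(p(p(b))))   [R1 at ε]
3. cons(p(p(g(p(b), h(0)))), p(p(p(b))))  →  cons(p(p(g(p(b), a))), p(p(p(b))))   [R4 at 1.1.1.2]
4. cons(p(p(g(p(b), a))), p(p(p(b))))  →  cons(p(p(a)), p(p(p(b))))   [R5 at 1.1.1]

Reduce t₂ = p(p(g(b, g(h(cons(b, 0)), g(b, cons(cons(b, 0), a)))))):
1. p(p(g(b, g(h(cons(b, 0)), g(b, cons(cons(b, 0), a))))))  →  p(p(g(b, g(p(0), g(b, cons(cons(b, 0), a))))))   [R3 at 1.1.2.1]
2. p(p(g(b, g(p(0), g(b, cons(cons(b, 0), a))))))  →  p(p(g(b, g(p(0), cons(a, b)))))   [R1 at 1.1.2.2]
3. p(p(g(b, g(p(0), cons(a, b)))))  →  p(p(g(b, cons(b, p(0)))))   [R1 at 1.1.2]
4. p(p(g(b, cons(b, p(0)))))  →  p(p(cons(p(0), b)))   [R1 at 1.1]

no — NF(t₁) = cons(p(p(a)), p(p(p(b)))), NF(t₂) = p(p(cons(p(0), b)))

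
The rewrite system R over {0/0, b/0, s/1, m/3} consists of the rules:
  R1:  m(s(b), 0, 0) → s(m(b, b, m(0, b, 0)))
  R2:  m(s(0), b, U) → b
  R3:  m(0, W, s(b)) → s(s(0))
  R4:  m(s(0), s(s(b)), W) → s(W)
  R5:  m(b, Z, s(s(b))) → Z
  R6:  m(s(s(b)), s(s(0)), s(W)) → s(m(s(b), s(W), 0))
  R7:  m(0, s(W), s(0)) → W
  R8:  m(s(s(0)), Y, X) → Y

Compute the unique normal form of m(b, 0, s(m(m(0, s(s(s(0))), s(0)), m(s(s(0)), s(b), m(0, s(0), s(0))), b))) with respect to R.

1. m(b, 0, s(m(m(0, s(s(s(0))), s(0)), m(s(s(0)), s(b), m(0, s(0), s(0))), b)))  →  m(b, 0, s(m(s(s(0)), m(s(s(0)), s(b), m(0, s(0), s(0))), b)))   [R7 at 3.1.1]
2. m(b, 0, s(m(s(s(0)), m(s(s(0)), s(b), m(0, s(0), s(0))), b)))  →  m(b, 0, s(m(s(s(0)), s(b), m(0, s(0), s(0)))))   [R8 at 3.1]
3. m(b, 0, s(m(s(s(0)), s(b), m(0, s(0), s(0)))))  →  m(b, 0, s(s(b)))   [R8 at 3.1]
4. m(b, 0, s(s(b)))  →  0   [R5 at ε]

0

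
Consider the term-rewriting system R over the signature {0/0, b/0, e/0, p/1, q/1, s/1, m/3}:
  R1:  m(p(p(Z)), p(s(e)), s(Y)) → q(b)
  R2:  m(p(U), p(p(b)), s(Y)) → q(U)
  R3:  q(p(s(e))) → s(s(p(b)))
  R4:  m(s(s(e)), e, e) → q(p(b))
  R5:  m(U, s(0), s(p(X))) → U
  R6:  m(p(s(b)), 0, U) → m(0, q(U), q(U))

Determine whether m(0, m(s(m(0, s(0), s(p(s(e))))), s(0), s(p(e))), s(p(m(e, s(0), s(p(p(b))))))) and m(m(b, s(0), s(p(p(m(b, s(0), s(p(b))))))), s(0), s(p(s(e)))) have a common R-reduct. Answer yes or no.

Reduce t₁ = m(0, m(s(m(0, s(0), s(p(s(e))))), s(0), s(p(e))), s(p(m(e, s(0), s(p(p(b))))))):
1. m(0, m(s(m(0, s(0), s(p(s(e))))), s(0), s(p(e))), s(p(m(e, s(0), s(p(p(b)))))))  →  m(0, s(m(0, s(0), s(p(s(e))))), s(p(m(e, s(0), s(p(p(b)))))))   [R5 at 2]
2. m(0, s(m(0, s(0), s(p(s(e))))), s(p(m(e, s(0), s(p(p(b)))))))  →  m(0, s(0), s(p(m(e, s(0), s(p(p(b)))))))   [R5 at 2.1]
3. m(0, s(0), s(p(m(e, s(0), s(p(p(b)))))))  →  0   [R5 at ε]

Reduce t₂ = m(m(b, s(0), s(p(p(m(b, s(0), s(p(b))))))), s(0), s(p(s(e)))):
1. m(m(b, s(0), s(p(p(m(b, s(0), s(p(b))))))), s(0), s(p(s(e))))  →  m(b, s(0), s(p(p(m(b, s(0), s(p(b)))))))   [R5 at ε]
2. m(b, s(0), s(p(p(m(b, s(0), s(p(b)))))))  →  b   [R5 at ε]

no — NF(t₁) = 0, NF(t₂) = b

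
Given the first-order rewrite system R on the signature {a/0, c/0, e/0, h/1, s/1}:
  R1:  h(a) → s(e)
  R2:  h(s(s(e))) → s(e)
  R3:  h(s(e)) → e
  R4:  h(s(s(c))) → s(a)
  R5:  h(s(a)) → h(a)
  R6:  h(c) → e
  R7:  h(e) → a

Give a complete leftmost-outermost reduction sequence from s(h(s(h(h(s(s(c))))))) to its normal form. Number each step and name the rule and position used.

1. s(h(s(h(h(s(s(c)))))))  →  s(h(s(h(s(a)))))   [R4 at 1.1.1.1]
2. s(h(s(h(s(a)))))  →  s(h(s(h(a))))   [R5 at 1.1.1]
3. s(h(s(h(a))))  →  s(h(s(s(e))))   [R1 at 1.1.1]
4. s(h(s(s(e))))  →  s(s(e))   [R2 at 1]

s(s(e))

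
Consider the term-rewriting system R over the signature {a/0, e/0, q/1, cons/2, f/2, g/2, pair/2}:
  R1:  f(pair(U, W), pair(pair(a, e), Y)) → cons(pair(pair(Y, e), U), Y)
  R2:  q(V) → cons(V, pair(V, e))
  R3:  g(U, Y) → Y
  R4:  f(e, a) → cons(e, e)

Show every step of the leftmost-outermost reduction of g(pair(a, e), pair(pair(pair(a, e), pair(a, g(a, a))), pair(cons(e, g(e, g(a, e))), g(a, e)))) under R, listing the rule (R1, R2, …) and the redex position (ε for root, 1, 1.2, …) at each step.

1. g(pair(a, e), pair(pair(pair(a, e), pair(a, g(a, a))), pair(cons(e, g(e, g(a, e))), g(a, e))))  →  pair(pair(pair(a, e), pair(a, g(a, a))), pair(cons(e, g(e, g(a, e))), g(a, e)))   [R3 at ε]
2. pair(pair(pair(a, e), pair(a, g(a, a))), pair(cons(e, g(e, g(a, e))), g(a, e)))  →  pair(pair(pair(a, e), pair(a, a)), pair(cons(e, g(e, g(a, e))), g(a, e)))   [R3 at 1.2.2]
3. pair(pair(pair(a, e), pair(a, a)), pair(cons(e, g(e, g(a, e))), g(a, e)))  →  pair(pair(pair(a, e), pair(a, a)), pair(cons(e, g(a, e)), g(a, e)))   [R3 at 2.1.2]
4. pair(pair(pair(a, e), pair(a, a)), pair(cons(e, g(a, e)), g(a, e)))  →  pair(pair(pair(a, e), pair(a, a)), pair(cons(e, e), g(a, e)))   [R3 at 2.1.2]
5. pair(pair(pair(a, e), pair(a, a)), pair(cons(e, e), g(a, e)))  →  pair(pair(pair(a, e), pair(a, a)), pair(cons(e, e), e))   [R3 at 2.2]

pair(pair(pair(a, e), pair(a, a)), pair(cons(e, e), e))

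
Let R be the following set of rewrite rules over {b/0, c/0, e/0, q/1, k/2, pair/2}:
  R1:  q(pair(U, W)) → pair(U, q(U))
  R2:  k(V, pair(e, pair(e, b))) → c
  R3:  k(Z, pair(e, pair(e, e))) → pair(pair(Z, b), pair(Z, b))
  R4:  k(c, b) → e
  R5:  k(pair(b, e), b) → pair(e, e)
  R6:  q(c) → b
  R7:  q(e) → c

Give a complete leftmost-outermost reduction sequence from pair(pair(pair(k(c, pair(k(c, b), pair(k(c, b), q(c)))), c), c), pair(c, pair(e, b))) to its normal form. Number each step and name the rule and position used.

1. pair(pair(pair(k(c, pair(k(c, b), pair(k(c, b), q(c)))), c), c), pair(c, pair(e, b)))  →  pair(pair(pair(k(c, pair(e, pair(k(c, b), q(c)))), c), c), pair(c, pair(e, b)))   [R4 at 1.1.1.2.1]
2. pair(pair(pair(k(c, pair(e, pair(k(c, b), q(c)))), c), c), pair(c, pair(e, b)))  →  pair(pair(pair(k(c, pair(e, pair(e, q(c)))), c), c), pair(c, pair(e, b)))   [R4 at 1.1.1.2.2.1]
3. pair(pair(pair(k(c, pair(e, pair(e, q(c)))), c), c), pair(c, pair(e, b)))  →  pair(pair(pair(k(c, pair(e, pair(e, b))), c), c), pair(c, pair(e, b)))   [R6 at 1.1.1.2.2.2]
4. pair(pair(pair(k(c, pair(e, pair(e, b))), c), c), pair(c, pair(e, b)))  →  pair(pair(pair(c, c), c), pair(c, pair(e, b)))   [R2 at 1.1.1]

pair(pair(pair(c, c), c), pair(c, pair(e, b)))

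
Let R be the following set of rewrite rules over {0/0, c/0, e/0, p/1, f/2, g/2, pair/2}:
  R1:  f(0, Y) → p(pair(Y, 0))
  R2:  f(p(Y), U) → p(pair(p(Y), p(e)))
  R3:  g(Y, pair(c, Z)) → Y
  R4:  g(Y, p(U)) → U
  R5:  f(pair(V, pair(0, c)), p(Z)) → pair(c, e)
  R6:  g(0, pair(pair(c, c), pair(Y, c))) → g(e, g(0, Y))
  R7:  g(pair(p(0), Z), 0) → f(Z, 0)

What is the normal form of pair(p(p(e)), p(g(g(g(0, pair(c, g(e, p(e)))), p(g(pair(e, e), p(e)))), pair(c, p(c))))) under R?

1. pair(p(p(e)), p(g(g(g(0, pair(c, g(e, p(e)))), p(g(pair(e, e), p(e)))), pair(c, p(c)))))  →  pair(p(p(e)), p(g(g(0, pair(c, g(e, p(e)))), p(g(pair(e, e), p(e))))))   [R3 at 2.1]
2. pair(p(p(e)), p(g(g(0, pair(c, g(e, p(e)))), p(g(pair(e, e), p(e))))))  →  pair(p(p(e)), p(g(pair(e, e), p(e))))   [R4 at 2.1]
3. pair(p(p(e)), p(g(pair(e, e), p(e))))  →  pair(p(p(e)), p(e))   [R4 at 2.1]

pair(p(p(e)), p(e))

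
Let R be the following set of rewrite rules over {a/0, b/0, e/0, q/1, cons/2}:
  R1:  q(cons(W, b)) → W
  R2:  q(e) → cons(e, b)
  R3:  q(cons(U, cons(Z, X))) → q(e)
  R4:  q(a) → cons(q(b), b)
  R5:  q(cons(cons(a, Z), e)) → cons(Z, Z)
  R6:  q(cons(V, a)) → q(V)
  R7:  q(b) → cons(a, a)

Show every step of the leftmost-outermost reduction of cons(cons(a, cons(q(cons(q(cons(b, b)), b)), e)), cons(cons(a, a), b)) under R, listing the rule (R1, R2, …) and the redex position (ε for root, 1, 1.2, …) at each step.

cons(cons(a, cons(b, e)), cons(cons(a, a), b))

1. cons(cons(a, cons(q(cons(q(cons(b, b)), b)), e)), cons(cons(a, a), b))  →  cons(cons(a, cons(q(cons(b, b)), e)), cons(cons(a, a), b))   [R1 at 1.2.1]
2. cons(cons(a, cons(q(cons(b, b)), e)), cons(cons(a, a), b))  →  cons(cons(a, cons(b, e)), cons(cons(a, a), b))   [R1 at 1.2.1]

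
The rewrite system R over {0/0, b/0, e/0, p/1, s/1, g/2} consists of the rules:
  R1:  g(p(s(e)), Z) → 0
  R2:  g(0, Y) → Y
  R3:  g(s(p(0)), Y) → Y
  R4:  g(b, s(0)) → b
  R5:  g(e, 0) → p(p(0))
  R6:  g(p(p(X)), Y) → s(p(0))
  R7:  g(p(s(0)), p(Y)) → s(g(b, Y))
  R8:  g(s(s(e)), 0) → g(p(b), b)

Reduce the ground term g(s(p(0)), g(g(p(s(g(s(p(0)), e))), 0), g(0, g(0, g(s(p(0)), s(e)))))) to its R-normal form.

s(e)

1. g(s(p(0)), g(g(p(s(g(s(p(0)), e))), 0), g(0, g(0, g(s(p(0)), s(e))))))  →  g(g(p(s(g(s(p(0)), e))), 0), g(0, g(0, g(s(p(0)), s(e)))))   [R3 at ε]
2. g(g(p(s(g(s(p(0)), e))), 0), g(0, g(0, g(s(p(0)), s(e)))))  →  g(g(p(s(e)), 0), g(0, g(0, g(s(p(0)), s(e)))))   [R3 at 1.1.1.1]
3. g(g(p(s(e)), 0), g(0, g(0, g(s(p(0)), s(e)))))  →  g(0, g(0, g(0, g(s(p(0)), s(e)))))   [R1 at 1]
4. g(0, g(0, g(0, g(s(p(0)), s(e)))))  →  g(0, g(0, g(s(p(0)), s(e))))   [R2 at ε]
5. g(0, g(0, g(s(p(0)), s(e))))  →  g(0, g(s(p(0)), s(e)))   [R2 at ε]
6. g(0, g(s(p(0)), s(e)))  →  g(s(p(0)), s(e))   [R2 at ε]
7. g(s(p(0)), s(e))  →  s(e)   [R3 at ε]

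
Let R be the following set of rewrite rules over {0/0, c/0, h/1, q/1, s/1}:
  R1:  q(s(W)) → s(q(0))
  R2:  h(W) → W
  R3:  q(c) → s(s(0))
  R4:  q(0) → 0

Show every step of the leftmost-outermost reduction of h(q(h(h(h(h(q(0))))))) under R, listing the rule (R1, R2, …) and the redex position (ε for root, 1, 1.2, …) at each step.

0

1. h(q(h(h(h(h(q(0)))))))  →  q(h(h(h(h(q(0))))))   [R2 at ε]
2. q(h(h(h(h(q(0))))))  →  q(h(h(h(q(0)))))   [R2 at 1]
3. q(h(h(h(q(0)))))  →  q(h(h(q(0))))   [R2 at 1]
4. q(h(h(q(0))))  →  q(h(q(0)))   [R2 at 1]
5. q(h(q(0)))  →  q(q(0))   [R2 at 1]
6. q(q(0))  →  q(0)   [R4 at 1]
7. q(0)  →  0   [R4 at ε]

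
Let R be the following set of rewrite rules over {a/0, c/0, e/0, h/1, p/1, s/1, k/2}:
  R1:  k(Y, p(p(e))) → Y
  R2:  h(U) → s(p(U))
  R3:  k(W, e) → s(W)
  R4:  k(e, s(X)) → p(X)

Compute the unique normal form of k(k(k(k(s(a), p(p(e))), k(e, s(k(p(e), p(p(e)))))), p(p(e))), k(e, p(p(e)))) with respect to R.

1. k(k(k(k(s(a), p(p(e))), k(e, s(k(p(e), p(p(e)))))), p(p(e))), k(e, p(p(e))))  →  k(k(k(s(a), p(p(e))), k(e, s(k(p(e), p(p(e)))))), k(e, p(p(e))))   [R1 at 1]
2. k(k(k(s(a), p(p(e))), k(e, s(k(p(e), p(p(e)))))), k(e, p(p(e))))  →  k(k(s(a), k(e, s(k(p(e), p(p(e)))))), k(e, p(p(e))))   [R1 at 1.1]
3. k(k(s(a), k(e, s(k(p(e), p(p(e)))))), k(e, p(p(e))))  →  k(k(s(a), p(k(p(e), p(p(e))))), k(e, p(p(e))))   [R4 at 1.2]
4. k(k(s(a), p(k(p(e), p(p(e))))), k(e, p(p(e))))  →  k(k(s(a), p(p(e))), k(e, p(p(e))))   [R1 at 1.2.1]
5. k(k(s(a), p(p(e))), k(e, p(p(e))))  →  k(s(a), k(e, p(p(e))))   [R1 at 1]
6. k(s(a), k(e, p(p(e))))  →  k(s(a), e)   [R1 at 2]
7. k(s(a), e)  →  s(s(a))   [R3 at ε]

s(s(a))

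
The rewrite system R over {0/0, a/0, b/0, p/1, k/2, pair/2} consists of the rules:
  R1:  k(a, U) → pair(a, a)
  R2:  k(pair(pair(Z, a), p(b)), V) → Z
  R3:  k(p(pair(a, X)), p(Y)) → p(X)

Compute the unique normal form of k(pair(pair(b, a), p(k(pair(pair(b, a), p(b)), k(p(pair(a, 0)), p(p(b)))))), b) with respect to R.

1. k(pair(pair(b, a), p(k(pair(pair(b, a), p(b)), k(p(pair(a, 0)), p(p(b)))))), b)  →  k(pair(pair(b, a), p(b)), b)   [R2 at 1.2.1]
2. k(pair(pair(b, a), p(b)), b)  →  b   [R2 at ε]

b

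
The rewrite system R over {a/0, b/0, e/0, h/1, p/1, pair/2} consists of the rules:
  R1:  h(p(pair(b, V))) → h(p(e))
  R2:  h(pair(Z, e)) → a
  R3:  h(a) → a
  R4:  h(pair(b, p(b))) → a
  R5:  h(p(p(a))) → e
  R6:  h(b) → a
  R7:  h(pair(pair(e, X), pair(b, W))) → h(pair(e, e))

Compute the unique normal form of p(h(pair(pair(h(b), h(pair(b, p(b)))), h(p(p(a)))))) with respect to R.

1. p(h(pair(pair(h(b), h(pair(b, p(b)))), h(p(p(a))))))  →  p(h(pair(pair(a, h(pair(b, p(b)))), h(p(p(a))))))   [R6 at 1.1.1.1]
2. p(h(pair(pair(a, h(pair(b, p(b)))), h(p(p(a))))))  →  p(h(pair(pair(a, a), h(p(p(a))))))   [R4 at 1.1.1.2]
3. p(h(pair(pair(a, a), h(p(p(a))))))  →  p(h(pair(pair(a, a), e)))   [R5 at 1.1.2]
4. p(h(pair(pair(a, a), e)))  →  p(a)   [R2 at 1]

p(a)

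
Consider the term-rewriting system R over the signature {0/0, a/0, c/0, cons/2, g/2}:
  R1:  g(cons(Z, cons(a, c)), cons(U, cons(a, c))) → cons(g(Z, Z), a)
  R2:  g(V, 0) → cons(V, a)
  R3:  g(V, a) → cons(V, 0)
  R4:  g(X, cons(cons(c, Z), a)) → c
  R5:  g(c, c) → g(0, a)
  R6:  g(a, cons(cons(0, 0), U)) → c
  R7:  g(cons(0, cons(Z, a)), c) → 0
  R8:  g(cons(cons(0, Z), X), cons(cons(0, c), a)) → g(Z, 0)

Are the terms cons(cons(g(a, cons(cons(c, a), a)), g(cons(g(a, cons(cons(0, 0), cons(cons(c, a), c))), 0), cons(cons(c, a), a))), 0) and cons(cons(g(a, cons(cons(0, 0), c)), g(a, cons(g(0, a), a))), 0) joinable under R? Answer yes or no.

Reduce t₁ = cons(cons(g(a, cons(cons(c, a), a)), g(cons(g(a, cons(cons(0, 0), cons(cons(c, a), c))), 0), cons(cons(c, a), a))), 0):
1. cons(cons(g(a, cons(cons(c, a), a)), g(cons(g(a, cons(cons(0, 0), cons(cons(c, a), c))), 0), cons(cons(c, a), a))), 0)  →  cons(cons(c, g(cons(g(a, cons(cons(0, 0), cons(cons(c, a), c))), 0), cons(cons(c, a), a))), 0)   [R4 at 1.1]
2. cons(cons(c, g(cons(g(a, cons(cons(0, 0), cons(cons(c, a), c))), 0), cons(cons(c, a), a))), 0)  →  cons(cons(c, c), 0)   [R4 at 1.2]

Reduce t₂ = cons(cons(g(a, cons(cons(0, 0), c)), g(a, cons(g(0, a), a))), 0):
1. cons(cons(g(a, cons(cons(0, 0), c)), g(a, cons(g(0, a), a))), 0)  →  cons(cons(c, g(a, cons(g(0, a), a))), 0)   [R6 at 1.1]
2. cons(cons(c, g(a, cons(g(0, a), a))), 0)  →  cons(cons(c, g(a, cons(cons(0, 0), a))), 0)   [R3 at 1.2.2.1]
3. cons(cons(c, g(a, cons(cons(0, 0), a))), 0)  →  cons(cons(c, c), 0)   [R6 at 1.2]

yes — NF(t₁) = cons(cons(c, c), 0), NF(t₂) = cons(cons(c, c), 0)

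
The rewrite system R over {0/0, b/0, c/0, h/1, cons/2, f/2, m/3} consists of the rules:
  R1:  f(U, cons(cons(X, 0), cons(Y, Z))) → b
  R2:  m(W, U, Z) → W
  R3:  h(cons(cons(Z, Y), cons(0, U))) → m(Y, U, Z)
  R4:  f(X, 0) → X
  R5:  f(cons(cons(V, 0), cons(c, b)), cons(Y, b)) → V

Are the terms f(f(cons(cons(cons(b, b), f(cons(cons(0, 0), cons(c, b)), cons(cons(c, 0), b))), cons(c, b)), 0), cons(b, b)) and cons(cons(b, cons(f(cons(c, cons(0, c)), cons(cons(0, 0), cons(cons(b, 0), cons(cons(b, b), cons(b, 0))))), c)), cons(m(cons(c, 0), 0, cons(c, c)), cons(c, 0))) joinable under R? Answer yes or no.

Reduce t₁ = f(f(cons(cons(cons(b, b), f(cons(cons(0, 0), cons(c, b)), cons(cons(c, 0), b))), cons(c, b)), 0), cons(b, b)):
1. f(f(cons(cons(cons(b, b), f(cons(cons(0, 0), cons(c, b)), cons(cons(c, 0), b))), cons(c, b)), 0), cons(b, b))  →  f(cons(cons(cons(b, b), f(cons(cons(0, 0), cons(c, b)), cons(cons(c, 0), b))), cons(c, b)), cons(b, b))   [R4 at 1]
2. f(cons(cons(cons(b, b), f(cons(cons(0, 0), cons(c, b)), cons(cons(c, 0), b))), cons(c, b)), cons(b, b))  →  f(cons(cons(cons(b, b), 0), cons(c, b)), cons(b, b))   [R5 at 1.1.2]
3. f(cons(cons(cons(b, b), 0), cons(c, b)), cons(b, b))  →  cons(b, b)   [R5 at ε]

Reduce t₂ = cons(cons(b, cons(f(cons(c, cons(0, c)), cons(cons(0, 0), cons(cons(b, 0), cons(cons(b, b), cons(b, 0))))), c)), cons(m(cons(c, 0), 0, cons(c, c)), cons(c, 0))):
1. cons(cons(b, cons(f(cons(c, cons(0, c)), cons(cons(0, 0), cons(cons(b, 0), cons(cons(b, b), cons(b, 0))))), c)), cons(m(cons(c, 0), 0, cons(c, c)), cons(c, 0)))  →  cons(cons(b, cons(b, c)), cons(m(cons(c, 0), 0, cons(c, c)), cons(c, 0)))   [R1 at 1.2.1]
2. cons(cons(b, cons(b, c)), cons(m(cons(c, 0), 0, cons(c, c)), cons(c, 0)))  →  cons(cons(b, cons(b, c)), cons(cons(c, 0), cons(c, 0)))   [R2 at 2.1]

no — NF(t₁) = cons(b, b), NF(t₂) = cons(cons(b, cons(b, c)), cons(cons(c, 0), cons(c, 0)))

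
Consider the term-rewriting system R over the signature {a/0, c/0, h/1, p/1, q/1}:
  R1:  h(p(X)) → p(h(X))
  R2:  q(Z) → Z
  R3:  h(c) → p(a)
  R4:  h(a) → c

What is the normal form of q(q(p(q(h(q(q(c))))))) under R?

p(p(a))

1. q(q(p(q(h(q(q(c)))))))  →  q(p(q(h(q(q(c))))))   [R2 at ε]
2. q(p(q(h(q(q(c))))))  →  p(q(h(q(q(c)))))   [R2 at ε]
3. p(q(h(q(q(c)))))  →  p(h(q(q(c))))   [R2 at 1]
4. p(h(q(q(c))))  →  p(h(q(c)))   [R2 at 1.1]
5. p(h(q(c)))  →  p(h(c))   [R2 at 1.1]
6. p(h(c))  →  p(p(a))   [R3 at 1]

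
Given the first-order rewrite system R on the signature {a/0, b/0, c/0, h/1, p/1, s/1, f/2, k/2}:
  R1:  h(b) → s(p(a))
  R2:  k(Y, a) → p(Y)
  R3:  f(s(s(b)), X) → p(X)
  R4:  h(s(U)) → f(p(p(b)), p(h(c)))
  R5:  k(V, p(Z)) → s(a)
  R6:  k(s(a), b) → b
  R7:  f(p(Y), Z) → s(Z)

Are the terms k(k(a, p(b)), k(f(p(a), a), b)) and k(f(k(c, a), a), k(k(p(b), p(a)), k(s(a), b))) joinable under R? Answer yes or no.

yes — NF(t₁) = b, NF(t₂) = b

Reduce t₁ = k(k(a, p(b)), k(f(p(a), a), b)):
1. k(k(a, p(b)), k(f(p(a), a), b))  →  k(s(a), k(f(p(a), a), b))   [R5 at 1]
2. k(s(a), k(f(p(a), a), b))  →  k(s(a), k(s(a), b))   [R7 at 2.1]
3. k(s(a), k(s(a), b))  →  k(s(a), b)   [R6 at 2]
4. k(s(a), b)  →  b   [R6 at ε]

Reduce t₂ = k(f(k(c, a), a), k(k(p(b), p(a)), k(s(a), b))):
1. k(f(k(c, a), a), k(k(p(b), p(a)), k(s(a), b)))  →  k(f(p(c), a), k(k(p(b), p(a)), k(s(a), b)))   [R2 at 1.1]
2. k(f(p(c), a), k(k(p(b), p(a)), k(s(a), b)))  →  k(s(a), k(k(p(b), p(a)), k(s(a), b)))   [R7 at 1]
3. k(s(a), k(k(p(b), p(a)), k(s(a), b)))  →  k(s(a), k(s(a), k(s(a), b)))   [R5 at 2.1]
4. k(s(a), k(s(a), k(s(a), b)))  →  k(s(a), k(s(a), b))   [R6 at 2.2]
5. k(s(a), k(s(a), b))  →  k(s(a), b)   [R6 at 2]
6. k(s(a), b)  →  b   [R6 at ε]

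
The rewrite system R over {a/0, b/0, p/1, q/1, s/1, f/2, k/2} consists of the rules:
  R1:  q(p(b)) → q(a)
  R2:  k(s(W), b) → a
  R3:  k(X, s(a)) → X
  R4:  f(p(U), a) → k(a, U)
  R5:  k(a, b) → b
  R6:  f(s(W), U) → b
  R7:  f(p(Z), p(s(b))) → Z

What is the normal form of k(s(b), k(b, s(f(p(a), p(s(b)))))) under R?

a

1. k(s(b), k(b, s(f(p(a), p(s(b))))))  →  k(s(b), k(b, s(a)))   [R7 at 2.2.1]
2. k(s(b), k(b, s(a)))  →  k(s(b), b)   [R3 at 2]
3. k(s(b), b)  →  a   [R2 at ε]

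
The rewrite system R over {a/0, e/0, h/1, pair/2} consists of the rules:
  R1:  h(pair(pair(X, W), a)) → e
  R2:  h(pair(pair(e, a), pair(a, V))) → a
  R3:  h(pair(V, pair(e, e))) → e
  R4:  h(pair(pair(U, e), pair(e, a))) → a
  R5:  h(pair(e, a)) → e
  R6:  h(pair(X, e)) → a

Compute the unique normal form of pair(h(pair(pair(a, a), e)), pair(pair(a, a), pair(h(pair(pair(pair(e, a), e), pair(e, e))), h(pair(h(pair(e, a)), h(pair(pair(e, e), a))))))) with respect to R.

pair(a, pair(pair(a, a), pair(e, a)))

1. pair(h(pair(pair(a, a), e)), pair(pair(a, a), pair(h(pair(pair(pair(e, a), e), pair(e, e))), h(pair(h(pair(e, a)), h(pair(pair(e, e), a)))))))  →  pair(a, pair(pair(a, a), pair(h(pair(pair(pair(e, a), e), pair(e, e))), h(pair(h(pair(e, a)), h(pair(pair(e, e), a)))))))   [R6 at 1]
2. pair(a, pair(pair(a, a), pair(h(pair(pair(pair(e, a), e), pair(e, e))), h(pair(h(pair(e, a)), h(pair(pair(e, e), a)))))))  →  pair(a, pair(pair(a, a), pair(e, h(pair(h(pair(e, a)), h(pair(pair(e, e), a)))))))   [R3 at 2.2.1]
3. pair(a, pair(pair(a, a), pair(e, h(pair(h(pair(e, a)), h(pair(pair(e, e), a)))))))  →  pair(a, pair(pair(a, a), pair(e, h(pair(e, h(pair(pair(e, e), a)))))))   [R5 at 2.2.2.1.1]
4. pair(a, pair(pair(a, a), pair(e, h(pair(e, h(pair(pair(e, e), a)))))))  →  pair(a, pair(pair(a, a), pair(e, h(pair(e, e)))))   [R1 at 2.2.2.1.2]
5. pair(a, pair(pair(a, a), pair(e, h(pair(e, e)))))  →  pair(a, pair(pair(a, a), pair(e, a)))   [R6 at 2.2.2]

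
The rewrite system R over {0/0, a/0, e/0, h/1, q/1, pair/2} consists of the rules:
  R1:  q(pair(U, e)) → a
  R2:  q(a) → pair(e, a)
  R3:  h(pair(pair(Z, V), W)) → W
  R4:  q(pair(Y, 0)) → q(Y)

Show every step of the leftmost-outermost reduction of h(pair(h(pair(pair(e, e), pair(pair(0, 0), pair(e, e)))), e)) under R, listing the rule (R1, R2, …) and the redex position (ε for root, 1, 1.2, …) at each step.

e

1. h(pair(h(pair(pair(e, e), pair(pair(0, 0), pair(e, e)))), e))  →  h(pair(pair(pair(0, 0), pair(e, e)), e))   [R3 at 1.1]
2. h(pair(pair(pair(0, 0), pair(e, e)), e))  →  e   [R3 at ε]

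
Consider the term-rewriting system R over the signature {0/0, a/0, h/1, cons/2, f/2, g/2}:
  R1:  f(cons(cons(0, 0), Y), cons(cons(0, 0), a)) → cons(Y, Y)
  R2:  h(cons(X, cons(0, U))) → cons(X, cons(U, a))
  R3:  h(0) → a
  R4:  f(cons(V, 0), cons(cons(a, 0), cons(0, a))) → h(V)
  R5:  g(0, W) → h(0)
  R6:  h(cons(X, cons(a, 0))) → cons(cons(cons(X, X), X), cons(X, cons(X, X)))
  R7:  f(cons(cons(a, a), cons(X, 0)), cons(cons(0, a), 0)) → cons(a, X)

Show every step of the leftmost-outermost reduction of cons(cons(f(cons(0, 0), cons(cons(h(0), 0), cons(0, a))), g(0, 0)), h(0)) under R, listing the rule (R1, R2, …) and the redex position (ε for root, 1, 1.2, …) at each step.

1. cons(cons(f(cons(0, 0), cons(cons(h(0), 0), cons(0, a))), g(0, 0)), h(0))  →  cons(cons(f(cons(0, 0), cons(cons(a, 0), cons(0, a))), g(0, 0)), h(0))   [R3 at 1.1.2.1.1]
2. cons(cons(f(cons(0, 0), cons(cons(a, 0), cons(0, a))), g(0, 0)), h(0))  →  cons(cons(h(0), g(0, 0)), h(0))   [R4 at 1.1]
3. cons(cons(h(0), g(0, 0)), h(0))  →  cons(cons(a, g(0, 0)), h(0))   [R3 at 1.1]
4. cons(cons(a, g(0, 0)), h(0))  →  cons(cons(a, h(0)), h(0))   [R5 at 1.2]
5. cons(cons(a, h(0)), h(0))  →  cons(cons(a, a), h(0))   [R3 at 1.2]
6. cons(cons(a, a), h(0))  →  cons(cons(a, a), a)   [R3 at 2]

cons(cons(a, a), a)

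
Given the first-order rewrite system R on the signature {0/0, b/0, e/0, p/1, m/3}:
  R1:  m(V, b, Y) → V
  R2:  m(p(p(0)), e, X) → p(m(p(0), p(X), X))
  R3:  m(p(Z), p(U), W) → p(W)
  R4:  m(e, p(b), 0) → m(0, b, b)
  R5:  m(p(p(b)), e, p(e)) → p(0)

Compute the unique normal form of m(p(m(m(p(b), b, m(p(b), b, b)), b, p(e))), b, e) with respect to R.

1. m(p(m(m(p(b), b, m(p(b), b, b)), b, p(e))), b, e)  →  p(m(m(p(b), b, m(p(b), b, b)), b, p(e)))   [R1 at ε]
2. p(m(m(p(b), b, m(p(b), b, b)), b, p(e)))  →  p(m(p(b), b, m(p(b), b, b)))   [R1 at 1]
3. p(m(p(b), b, m(p(b), b, b)))  →  p(p(b))   [R1 at 1]

p(p(b))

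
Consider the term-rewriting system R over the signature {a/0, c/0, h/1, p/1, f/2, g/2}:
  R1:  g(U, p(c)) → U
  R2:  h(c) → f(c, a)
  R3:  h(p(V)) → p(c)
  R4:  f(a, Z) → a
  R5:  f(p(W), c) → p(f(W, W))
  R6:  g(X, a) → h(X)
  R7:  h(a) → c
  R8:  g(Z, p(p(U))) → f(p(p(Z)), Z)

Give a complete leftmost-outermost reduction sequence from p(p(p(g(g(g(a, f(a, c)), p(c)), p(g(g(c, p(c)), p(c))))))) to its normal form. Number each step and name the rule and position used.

1. p(p(p(g(g(g(a, f(a, c)), p(c)), p(g(g(c, p(c)), p(c)))))))  →  p(p(p(g(g(a, f(a, c)), p(g(g(c, p(c)), p(c)))))))   [R1 at 1.1.1.1]
2. p(p(p(g(g(a, f(a, c)), p(g(g(c, p(c)), p(c)))))))  →  p(p(p(g(g(a, a), p(g(g(c, p(c)), p(c)))))))   [R4 at 1.1.1.1.2]
3. p(p(p(g(g(a, a), p(g(g(c, p(c)), p(c)))))))  →  p(p(p(g(h(a), p(g(g(c, p(c)), p(c)))))))   [R6 at 1.1.1.1]
4. p(p(p(g(h(a), p(g(g(c, p(c)), p(c)))))))  →  p(p(p(g(c, p(g(g(c, p(c)), p(c)))))))   [R7 at 1.1.1.1]
5. p(p(p(g(c, p(g(g(c, p(c)), p(c)))))))  →  p(p(p(g(c, p(g(c, p(c)))))))   [R1 at 1.1.1.2.1]
6. p(p(p(g(c, p(g(c, p(c)))))))  →  p(p(p(g(c, p(c)))))   [R1 at 1.1.1.2.1]
7. p(p(p(g(c, p(c)))))  →  p(p(p(c)))   [R1 at 1.1.1]

p(p(p(c)))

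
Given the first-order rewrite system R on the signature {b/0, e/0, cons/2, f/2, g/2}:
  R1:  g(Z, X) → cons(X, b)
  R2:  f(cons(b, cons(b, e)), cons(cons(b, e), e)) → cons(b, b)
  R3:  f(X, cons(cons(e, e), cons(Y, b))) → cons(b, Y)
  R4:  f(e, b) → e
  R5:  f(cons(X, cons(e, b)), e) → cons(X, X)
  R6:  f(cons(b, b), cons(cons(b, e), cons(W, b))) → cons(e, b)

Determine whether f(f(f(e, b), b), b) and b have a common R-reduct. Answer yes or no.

no — NF(t₁) = e, NF(t₂) = b

Reduce t₁ = f(f(f(e, b), b), b):
1. f(f(f(e, b), b), b)  →  f(f(e, b), b)   [R4 at 1.1]
2. f(f(e, b), b)  →  f(e, b)   [R4 at 1]
3. f(e, b)  →  e   [R4 at ε]

Reduce t₂ = b:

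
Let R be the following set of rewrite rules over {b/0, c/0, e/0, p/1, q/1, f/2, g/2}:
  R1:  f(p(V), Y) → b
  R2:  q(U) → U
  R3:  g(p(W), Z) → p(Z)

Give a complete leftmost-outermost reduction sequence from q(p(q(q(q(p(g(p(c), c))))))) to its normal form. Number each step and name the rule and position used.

1. q(p(q(q(q(p(g(p(c), c)))))))  →  p(q(q(q(p(g(p(c), c))))))   [R2 at ε]
2. p(q(q(q(p(g(p(c), c))))))  →  p(q(q(p(g(p(c), c)))))   [R2 at 1]
3. p(q(q(p(g(p(c), c)))))  →  p(q(p(g(p(c), c))))   [R2 at 1]
4. p(q(p(g(p(c), c))))  →  p(p(g(p(c), c)))   [R2 at 1]
5. p(p(g(p(c), c)))  →  p(p(p(c)))   [R3 at 1.1]

p(p(p(c)))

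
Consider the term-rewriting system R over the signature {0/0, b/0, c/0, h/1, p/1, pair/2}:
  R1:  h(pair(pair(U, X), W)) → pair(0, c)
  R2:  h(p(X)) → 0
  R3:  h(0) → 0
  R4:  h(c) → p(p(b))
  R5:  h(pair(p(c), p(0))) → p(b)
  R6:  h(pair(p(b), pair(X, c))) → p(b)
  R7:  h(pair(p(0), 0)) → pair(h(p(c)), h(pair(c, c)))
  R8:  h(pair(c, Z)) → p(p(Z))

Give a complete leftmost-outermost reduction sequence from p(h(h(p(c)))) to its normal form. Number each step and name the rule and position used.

1. p(h(h(p(c))))  →  p(h(0))   [R2 at 1.1]
2. p(h(0))  →  p(0)   [R3 at 1]

p(0)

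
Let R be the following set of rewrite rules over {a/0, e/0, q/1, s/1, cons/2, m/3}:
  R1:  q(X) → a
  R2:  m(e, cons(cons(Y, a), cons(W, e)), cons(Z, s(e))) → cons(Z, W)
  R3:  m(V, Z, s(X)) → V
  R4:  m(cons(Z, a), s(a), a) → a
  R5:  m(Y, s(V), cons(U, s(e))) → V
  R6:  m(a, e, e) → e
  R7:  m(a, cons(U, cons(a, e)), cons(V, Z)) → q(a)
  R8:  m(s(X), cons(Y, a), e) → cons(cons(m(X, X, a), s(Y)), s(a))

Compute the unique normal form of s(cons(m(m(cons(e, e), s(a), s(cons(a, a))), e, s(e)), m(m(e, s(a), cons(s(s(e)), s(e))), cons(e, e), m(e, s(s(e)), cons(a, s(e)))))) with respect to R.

s(cons(cons(e, e), a))

1. s(cons(m(m(cons(e, e), s(a), s(cons(a, a))), e, s(e)), m(m(e, s(a), cons(s(s(e)), s(e))), cons(e, e), m(e, s(s(e)), cons(a, s(e))))))  →  s(cons(m(cons(e, e), s(a), s(cons(a, a))), m(m(e, s(a), cons(s(s(e)), s(e))), cons(e, e), m(e, s(s(e)), cons(a, s(e))))))   [R3 at 1.1]
2. s(cons(m(cons(e, e), s(a), s(cons(a, a))), m(m(e, s(a), cons(s(s(e)), s(e))), cons(e, e), m(e, s(s(e)), cons(a, s(e))))))  →  s(cons(cons(e, e), m(m(e, s(a), cons(s(s(e)), s(e))), cons(e, e), m(e, s(s(e)), cons(a, s(e))))))   [R3 at 1.1]
3. s(cons(cons(e, e), m(m(e, s(a), cons(s(s(e)), s(e))), cons(e, e), m(e, s(s(e)), cons(a, s(e))))))  →  s(cons(cons(e, e), m(a, cons(e, e), m(e, s(s(e)), cons(a, s(e))))))   [R5 at 1.2.1]
4. s(cons(cons(e, e), m(a, cons(e, e), m(e, s(s(e)), cons(a, s(e))))))  →  s(cons(cons(e, e), m(a, cons(e, e), s(e))))   [R5 at 1.2.3]
5. s(cons(cons(e, e), m(a, cons(e, e), s(e))))  →  s(cons(cons(e, e), a))   [R3 at 1.2]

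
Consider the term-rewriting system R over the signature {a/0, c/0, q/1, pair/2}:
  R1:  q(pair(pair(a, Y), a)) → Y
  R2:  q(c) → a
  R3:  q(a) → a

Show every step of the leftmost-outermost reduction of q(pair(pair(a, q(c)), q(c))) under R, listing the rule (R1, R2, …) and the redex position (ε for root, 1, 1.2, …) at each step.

1. q(pair(pair(a, q(c)), q(c)))  →  q(pair(pair(a, a), q(c)))   [R2 at 1.1.2]
2. q(pair(pair(a, a), q(c)))  →  q(pair(pair(a, a), a))   [R2 at 1.2]
3. q(pair(pair(a, a), a))  →  a   [R1 at ε]

a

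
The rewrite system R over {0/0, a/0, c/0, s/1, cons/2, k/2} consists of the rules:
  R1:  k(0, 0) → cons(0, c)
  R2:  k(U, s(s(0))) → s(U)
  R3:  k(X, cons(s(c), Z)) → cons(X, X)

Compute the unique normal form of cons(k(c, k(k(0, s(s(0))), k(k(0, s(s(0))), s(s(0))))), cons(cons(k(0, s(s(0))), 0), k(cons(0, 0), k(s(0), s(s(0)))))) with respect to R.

cons(s(c), cons(cons(s(0), 0), s(cons(0, 0))))

1. cons(k(c, k(k(0, s(s(0))), k(k(0, s(s(0))), s(s(0))))), cons(cons(k(0, s(s(0))), 0), k(cons(0, 0), k(s(0), s(s(0))))))  →  cons(k(c, k(s(0), k(k(0, s(s(0))), s(s(0))))), cons(cons(k(0, s(s(0))), 0), k(cons(0, 0), k(s(0), s(s(0))))))   [R2 at 1.2.1]
2. cons(k(c, k(s(0), k(k(0, s(s(0))), s(s(0))))), cons(cons(k(0, s(s(0))), 0), k(cons(0, 0), k(s(0), s(s(0))))))  →  cons(k(c, k(s(0), s(k(0, s(s(0)))))), cons(cons(k(0, s(s(0))), 0), k(cons(0, 0), k(s(0), s(s(0))))))   [R2 at 1.2.2]
3. cons(k(c, k(s(0), s(k(0, s(s(0)))))), cons(cons(k(0, s(s(0))), 0), k(cons(0, 0), k(s(0), s(s(0))))))  →  cons(k(c, k(s(0), s(s(0)))), cons(cons(k(0, s(s(0))), 0), k(cons(0, 0), k(s(0), s(s(0))))))   [R2 at 1.2.2.1]
4. cons(k(c, k(s(0), s(s(0)))), cons(cons(k(0, s(s(0))), 0), k(cons(0, 0), k(s(0), s(s(0))))))  →  cons(k(c, s(s(0))), cons(cons(k(0, s(s(0))), 0), k(cons(0, 0), k(s(0), s(s(0))))))   [R2 at 1.2]
5. cons(k(c, s(s(0))), cons(cons(k(0, s(s(0))), 0), k(cons(0, 0), k(s(0), s(s(0))))))  →  cons(s(c), cons(cons(k(0, s(s(0))), 0), k(cons(0, 0), k(s(0), s(s(0))))))   [R2 at 1]
6. cons(s(c), cons(cons(k(0, s(s(0))), 0), k(cons(0, 0), k(s(0), s(s(0))))))  →  cons(s(c), cons(cons(s(0), 0), k(cons(0, 0), k(s(0), s(s(0))))))   [R2 at 2.1.1]
7. cons(s(c), cons(cons(s(0), 0), k(cons(0, 0), k(s(0), s(s(0))))))  →  cons(s(c), cons(cons(s(0), 0), k(cons(0, 0), s(s(0)))))   [R2 at 2.2.2]
8. cons(s(c), cons(cons(s(0), 0), k(cons(0, 0), s(s(0)))))  →  cons(s(c), cons(cons(s(0), 0), s(cons(0, 0))))   [R2 at 2.2]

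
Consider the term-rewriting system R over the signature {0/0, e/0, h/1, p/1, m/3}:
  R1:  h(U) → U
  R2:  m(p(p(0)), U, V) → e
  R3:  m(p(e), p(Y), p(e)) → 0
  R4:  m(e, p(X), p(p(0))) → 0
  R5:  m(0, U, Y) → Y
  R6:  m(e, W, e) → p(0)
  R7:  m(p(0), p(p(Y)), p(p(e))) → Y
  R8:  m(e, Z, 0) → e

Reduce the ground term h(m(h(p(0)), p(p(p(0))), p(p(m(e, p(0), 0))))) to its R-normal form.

1. h(m(h(p(0)), p(p(p(0))), p(p(m(e, p(0), 0)))))  →  m(h(p(0)), p(p(p(0))), p(p(m(e, p(0), 0))))   [R1 at ε]
2. m(h(p(0)), p(p(p(0))), p(p(m(e, p(0), 0))))  →  m(p(0), p(p(p(0))), p(p(m(e, p(0), 0))))   [R1 at 1]
3. m(p(0), p(p(p(0))), p(p(m(e, p(0), 0))))  →  m(p(0), p(p(p(0))), p(p(e)))   [R8 at 3.1.1]
4. m(p(0), p(p(p(0))), p(p(e)))  →  p(0)   [R7 at ε]

p(0)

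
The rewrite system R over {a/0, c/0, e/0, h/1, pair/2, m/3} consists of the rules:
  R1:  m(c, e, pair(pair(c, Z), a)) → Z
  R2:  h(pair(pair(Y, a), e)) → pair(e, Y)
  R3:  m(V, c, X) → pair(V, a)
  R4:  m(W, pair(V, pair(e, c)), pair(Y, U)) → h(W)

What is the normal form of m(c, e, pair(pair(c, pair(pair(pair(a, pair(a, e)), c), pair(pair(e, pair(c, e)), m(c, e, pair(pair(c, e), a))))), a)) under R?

pair(pair(pair(a, pair(a, e)), c), pair(pair(e, pair(c, e)), e))

1. m(c, e, pair(pair(c, pair(pair(pair(a, pair(a, e)), c), pair(pair(e, pair(c, e)), m(c, e, pair(pair(c, e), a))))), a))  →  pair(pair(pair(a, pair(a, e)), c), pair(pair(e, pair(c, e)), m(c, e, pair(pair(c, e), a))))   [R1 at ε]
2. pair(pair(pair(a, pair(a, e)), c), pair(pair(e, pair(c, e)), m(c, e, pair(pair(c, e), a))))  →  pair(pair(pair(a, pair(a, e)), c), pair(pair(e, pair(c, e)), e))   [R1 at 2.2]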